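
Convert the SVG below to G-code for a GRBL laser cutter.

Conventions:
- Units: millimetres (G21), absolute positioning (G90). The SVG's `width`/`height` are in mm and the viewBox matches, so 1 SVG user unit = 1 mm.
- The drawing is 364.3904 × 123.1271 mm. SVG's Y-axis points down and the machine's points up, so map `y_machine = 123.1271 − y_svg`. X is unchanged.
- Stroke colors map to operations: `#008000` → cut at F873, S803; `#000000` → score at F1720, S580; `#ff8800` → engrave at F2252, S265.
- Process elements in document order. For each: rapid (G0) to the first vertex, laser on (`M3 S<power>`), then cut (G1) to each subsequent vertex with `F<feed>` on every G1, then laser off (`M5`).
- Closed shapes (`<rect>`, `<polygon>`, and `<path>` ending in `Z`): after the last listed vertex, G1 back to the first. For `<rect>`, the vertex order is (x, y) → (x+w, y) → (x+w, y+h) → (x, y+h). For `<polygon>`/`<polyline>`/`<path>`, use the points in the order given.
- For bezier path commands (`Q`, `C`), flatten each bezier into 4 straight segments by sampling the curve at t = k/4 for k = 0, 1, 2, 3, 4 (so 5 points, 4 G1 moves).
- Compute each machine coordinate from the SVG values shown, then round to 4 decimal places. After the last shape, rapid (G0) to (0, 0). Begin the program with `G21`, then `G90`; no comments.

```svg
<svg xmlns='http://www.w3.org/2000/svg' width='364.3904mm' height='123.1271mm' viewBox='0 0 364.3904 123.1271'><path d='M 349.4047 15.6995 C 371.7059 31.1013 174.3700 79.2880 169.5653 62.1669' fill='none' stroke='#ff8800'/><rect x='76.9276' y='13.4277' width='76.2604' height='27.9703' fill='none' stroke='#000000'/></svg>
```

Since the viewBox matches the mm dimensions, user units are millimetres directly. The only transform is the Y-flip y_m = 123.1271 − y_svg.

Shape 1 is a cubic bezier drawn with `<path>`. Its stroke #ff8800 means engrave at S265, F2252. After flipping Y the toolpath is (349.4047,107.4276) → (331.3888,91.2618) → (269.6497,71.9978) → (202.8283,58.8319) → (169.5653,60.9602).

Shape 2 is a rectangle drawn with `<rect>`. Its stroke #000000 means score at S580, F1720. After flipping Y the toolpath is (76.9276,109.6994) → (153.1880,109.6994) → (153.1880,81.7291) → (76.9276,81.7291) → (76.9276,109.6994), returning to the start.

G21
G90
G0 X349.4047 Y107.4276
M3 S265
G1 X331.3888 Y91.2618 F2252
G1 X269.6497 Y71.9978 F2252
G1 X202.8283 Y58.8319 F2252
G1 X169.5653 Y60.9602 F2252
M5
G0 X76.9276 Y109.6994
M3 S580
G1 X153.1880 Y109.6994 F1720
G1 X153.1880 Y81.7291 F1720
G1 X76.9276 Y81.7291 F1720
G1 X76.9276 Y109.6994 F1720
M5
G0 X0.0000 Y0.0000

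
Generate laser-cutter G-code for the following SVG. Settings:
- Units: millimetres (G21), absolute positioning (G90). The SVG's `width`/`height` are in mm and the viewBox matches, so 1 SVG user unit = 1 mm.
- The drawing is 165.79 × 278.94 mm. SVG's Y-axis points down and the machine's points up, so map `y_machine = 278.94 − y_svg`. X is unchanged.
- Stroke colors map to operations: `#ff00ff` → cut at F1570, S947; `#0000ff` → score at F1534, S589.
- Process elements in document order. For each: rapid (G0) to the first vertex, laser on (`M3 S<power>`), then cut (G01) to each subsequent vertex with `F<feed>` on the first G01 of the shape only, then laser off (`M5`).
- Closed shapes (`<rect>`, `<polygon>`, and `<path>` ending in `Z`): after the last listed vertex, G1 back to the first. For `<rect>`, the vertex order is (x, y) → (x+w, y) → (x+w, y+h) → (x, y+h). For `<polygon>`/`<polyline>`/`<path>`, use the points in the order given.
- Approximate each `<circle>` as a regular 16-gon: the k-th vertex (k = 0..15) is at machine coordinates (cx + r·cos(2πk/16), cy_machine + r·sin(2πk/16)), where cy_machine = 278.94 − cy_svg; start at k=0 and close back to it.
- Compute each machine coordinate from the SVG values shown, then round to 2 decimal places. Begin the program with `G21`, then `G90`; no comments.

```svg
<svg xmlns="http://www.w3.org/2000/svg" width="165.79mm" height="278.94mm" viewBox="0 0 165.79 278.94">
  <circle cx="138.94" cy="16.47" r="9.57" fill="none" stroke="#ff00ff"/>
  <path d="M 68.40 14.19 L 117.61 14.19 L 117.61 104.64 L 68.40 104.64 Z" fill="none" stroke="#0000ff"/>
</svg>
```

G21
G90
G0 X148.51 Y262.47
M3 S947
G01 X147.78 Y266.13 F1570
G01 X145.71 Y269.24
G01 X142.60 Y271.31
G01 X138.94 Y272.04
G01 X135.28 Y271.31
G01 X132.17 Y269.24
G01 X130.10 Y266.13
G01 X129.37 Y262.47
G01 X130.10 Y258.81
G01 X132.17 Y255.70
G01 X135.28 Y253.63
G01 X138.94 Y252.90
G01 X142.60 Y253.63
G01 X145.71 Y255.70
G01 X147.78 Y258.81
G01 X148.51 Y262.47
M5
G0 X68.40 Y264.75
M3 S589
G01 X117.61 Y264.75 F1534
G01 X117.61 Y174.30
G01 X68.40 Y174.30
G01 X68.40 Y264.75
M5

Since the viewBox matches the mm dimensions, user units are millimetres directly. The only transform is the Y-flip y_m = 278.94 − y_svg.

Shape 1 is a circle drawn with `<circle>`. Its stroke #ff00ff means cut at S947, F1570. After flipping Y the toolpath is (148.51,262.47) → (147.78,266.13) → (145.71,269.24) → (142.60,271.31) → (138.94,272.04) → (135.28,271.31) → (132.17,269.24) → (130.10,266.13) → (129.37,262.47) → (130.10,258.81) → (132.17,255.70) → (135.28,253.63) → (138.94,252.90) → (142.60,253.63) → (145.71,255.70) → (147.78,258.81) → (148.51,262.47), returning to the start.

Shape 2 is a rectangle drawn with `<path>`. Its stroke #0000ff means score at S589, F1534. After flipping Y the toolpath is (68.40,264.75) → (117.61,264.75) → (117.61,174.30) → (68.40,174.30) → (68.40,264.75), returning to the start.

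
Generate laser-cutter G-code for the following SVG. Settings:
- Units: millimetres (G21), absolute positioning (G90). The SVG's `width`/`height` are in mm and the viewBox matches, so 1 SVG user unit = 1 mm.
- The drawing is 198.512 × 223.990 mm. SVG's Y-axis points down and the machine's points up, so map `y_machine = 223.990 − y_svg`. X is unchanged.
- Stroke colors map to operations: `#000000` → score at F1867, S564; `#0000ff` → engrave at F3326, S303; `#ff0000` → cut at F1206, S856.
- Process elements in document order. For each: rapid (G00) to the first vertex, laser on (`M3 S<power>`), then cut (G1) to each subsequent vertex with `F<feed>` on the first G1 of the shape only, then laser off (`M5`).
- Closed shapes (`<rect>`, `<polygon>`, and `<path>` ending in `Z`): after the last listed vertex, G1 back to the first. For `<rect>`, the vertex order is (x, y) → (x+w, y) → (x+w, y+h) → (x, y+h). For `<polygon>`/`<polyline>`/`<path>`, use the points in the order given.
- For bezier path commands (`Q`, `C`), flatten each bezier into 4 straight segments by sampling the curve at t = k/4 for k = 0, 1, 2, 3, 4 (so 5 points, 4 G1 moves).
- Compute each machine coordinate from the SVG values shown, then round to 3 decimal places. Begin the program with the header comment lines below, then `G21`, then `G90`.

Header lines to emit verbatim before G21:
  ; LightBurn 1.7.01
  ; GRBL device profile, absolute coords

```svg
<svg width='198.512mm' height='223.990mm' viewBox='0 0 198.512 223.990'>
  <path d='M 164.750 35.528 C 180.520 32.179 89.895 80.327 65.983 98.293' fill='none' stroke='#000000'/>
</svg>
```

; LightBurn 1.7.01
; GRBL device profile, absolute coords
G21
G90
G00 X164.750 Y188.462
M3 S564
G1 X159.333 Y182.594 F1867
G1 X130.247 Y165.073
G1 X93.721 Y143.554
G1 X65.983 Y125.697
M5

viewBox `0 0 198.512 223.990` with mm width/height → 1 unit = 1 mm. Flip: y_m = 223.990 − y_svg.

**Shape 1** — `<path>` cubic bezier, stroke `#000000` → score (S564, F1867). Control points (SVG): P0=(164.750,35.528), P1=(180.520,32.179), P2=(89.895,80.327), P3=(65.983,98.293); sampled at t=k/4. Machine vertices: (164.750,188.462) → (159.333,182.594) → (130.247,165.073) → (93.721,143.554) → (65.983,125.697). Open path.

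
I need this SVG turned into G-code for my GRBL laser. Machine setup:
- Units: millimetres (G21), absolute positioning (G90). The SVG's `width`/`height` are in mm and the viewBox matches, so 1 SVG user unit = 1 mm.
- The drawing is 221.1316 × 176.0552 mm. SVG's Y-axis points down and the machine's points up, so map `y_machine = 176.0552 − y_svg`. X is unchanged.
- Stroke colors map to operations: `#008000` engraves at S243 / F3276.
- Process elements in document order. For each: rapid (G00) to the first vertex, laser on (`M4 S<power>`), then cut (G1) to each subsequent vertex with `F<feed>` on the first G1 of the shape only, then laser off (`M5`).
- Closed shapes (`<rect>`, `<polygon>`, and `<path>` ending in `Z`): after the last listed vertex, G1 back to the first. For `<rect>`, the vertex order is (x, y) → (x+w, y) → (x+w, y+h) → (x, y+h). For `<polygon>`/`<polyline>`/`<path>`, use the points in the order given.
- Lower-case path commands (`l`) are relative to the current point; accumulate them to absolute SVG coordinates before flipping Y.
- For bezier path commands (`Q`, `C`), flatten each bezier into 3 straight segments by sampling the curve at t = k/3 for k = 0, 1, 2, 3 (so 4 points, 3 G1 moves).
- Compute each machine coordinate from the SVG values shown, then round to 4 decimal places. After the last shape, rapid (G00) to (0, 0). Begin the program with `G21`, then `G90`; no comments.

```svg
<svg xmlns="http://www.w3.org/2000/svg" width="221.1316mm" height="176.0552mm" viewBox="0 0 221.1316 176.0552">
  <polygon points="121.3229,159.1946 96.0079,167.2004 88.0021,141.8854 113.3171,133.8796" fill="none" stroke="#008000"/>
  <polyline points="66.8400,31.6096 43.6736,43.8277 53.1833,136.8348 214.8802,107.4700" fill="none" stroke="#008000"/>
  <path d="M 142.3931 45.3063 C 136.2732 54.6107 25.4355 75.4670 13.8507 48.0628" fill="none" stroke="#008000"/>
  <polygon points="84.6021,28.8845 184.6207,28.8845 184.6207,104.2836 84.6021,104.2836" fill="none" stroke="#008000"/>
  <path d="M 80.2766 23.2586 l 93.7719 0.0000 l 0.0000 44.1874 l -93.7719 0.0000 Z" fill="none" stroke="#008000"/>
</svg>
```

G21
G90
G00 X121.3229 Y16.8606
M4 S243
G1 X96.0079 Y8.8548 F3276
G1 X88.0021 Y34.1698
G1 X113.3171 Y42.1756
G1 X121.3229 Y16.8606
M5
G00 X66.8400 Y144.4456
M4 S243
G1 X43.6736 Y132.2275 F3276
G1 X53.1833 Y39.2204
G1 X214.8802 Y68.5852
M5
G00 X142.3931 Y130.7489
M4 S243
G1 X108.9217 Y119.8091 F3276
G1 X50.9653 Y114.4598
G1 X13.8507 Y127.9924
M5
G00 X84.6021 Y147.1707
M4 S243
G1 X184.6207 Y147.1707 F3276
G1 X184.6207 Y71.7716
G1 X84.6021 Y71.7716
G1 X84.6021 Y147.1707
M5
G00 X80.2766 Y152.7966
M4 S243
G1 X174.0485 Y152.7966 F3276
G1 X174.0485 Y108.6092
G1 X80.2766 Y108.6092
G1 X80.2766 Y152.7966
M5
G00 X0.0000 Y0.0000

1 u = 1 mm; y_m = 176.0552 − y.

[1] `<polygon>` regular polygon, #008000→engrave S243 F3276: (121.3229,16.8606) → (96.0079,8.8548) → (88.0021,34.1698) → (113.3171,42.1756) → (121.3229,16.8606) (closed)

[2] `<polyline>` open polyline, #008000→engrave S243 F3276: (66.8400,144.4456) → (43.6736,132.2275) → (53.1833,39.2204) → (214.8802,68.5852)

[3] `<path>` cubic bezier, #008000→engrave S243 F3276: (142.3931,130.7489) → (108.9217,119.8091) → (50.9653,114.4598) → (13.8507,127.9924)

[4] `<polygon>` rectangle, #008000→engrave S243 F3276: (84.6021,147.1707) → (184.6207,147.1707) → (184.6207,71.7716) → (84.6021,71.7716) → (84.6021,147.1707) (closed)

[5] `<path>` rectangle, #008000→engrave S243 F3276: (80.2766,152.7966) → (174.0485,152.7966) → (174.0485,108.6092) → (80.2766,108.6092) → (80.2766,152.7966) (closed)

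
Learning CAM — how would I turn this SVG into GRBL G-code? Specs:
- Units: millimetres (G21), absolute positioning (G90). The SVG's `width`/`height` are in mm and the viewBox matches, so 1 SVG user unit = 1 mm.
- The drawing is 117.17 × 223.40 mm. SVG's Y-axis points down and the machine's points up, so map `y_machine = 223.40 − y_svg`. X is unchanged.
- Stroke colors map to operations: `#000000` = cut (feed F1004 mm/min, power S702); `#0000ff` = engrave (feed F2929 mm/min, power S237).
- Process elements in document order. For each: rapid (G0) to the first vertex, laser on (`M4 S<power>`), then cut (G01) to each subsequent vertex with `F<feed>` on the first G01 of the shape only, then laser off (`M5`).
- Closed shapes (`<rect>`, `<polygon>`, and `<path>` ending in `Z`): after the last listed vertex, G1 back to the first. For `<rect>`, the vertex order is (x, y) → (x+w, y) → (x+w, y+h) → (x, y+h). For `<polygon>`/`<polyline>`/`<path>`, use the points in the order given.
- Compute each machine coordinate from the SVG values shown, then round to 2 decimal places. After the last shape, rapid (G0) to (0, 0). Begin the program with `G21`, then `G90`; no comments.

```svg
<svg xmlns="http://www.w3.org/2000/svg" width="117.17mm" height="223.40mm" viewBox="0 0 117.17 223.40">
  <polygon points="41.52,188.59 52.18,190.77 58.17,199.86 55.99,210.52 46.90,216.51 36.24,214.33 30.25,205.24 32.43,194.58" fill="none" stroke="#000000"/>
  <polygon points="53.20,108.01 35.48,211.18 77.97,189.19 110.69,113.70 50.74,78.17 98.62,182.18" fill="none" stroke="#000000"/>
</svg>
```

Since the viewBox matches the mm dimensions, user units are millimetres directly. The only transform is the Y-flip y_m = 223.40 − y_svg.

Shape 1 is a regular polygon drawn with `<polygon>`. Its stroke #000000 means cut at S702, F1004. After flipping Y the toolpath is (41.52,34.81) → (52.18,32.63) → (58.17,23.54) → (55.99,12.88) → (46.90,6.89) → (36.24,9.07) → (30.25,18.16) → (32.43,28.82) → (41.52,34.81), returning to the start.

Shape 2 is a closed polygon drawn with `<polygon>`. Its stroke #000000 means cut at S702, F1004. After flipping Y the toolpath is (53.20,115.39) → (35.48,12.22) → (77.97,34.21) → (110.69,109.70) → (50.74,145.23) → (98.62,41.22) → (53.20,115.39), returning to the start.

G21
G90
G0 X41.52 Y34.81
M4 S702
G01 X52.18 Y32.63 F1004
G01 X58.17 Y23.54
G01 X55.99 Y12.88
G01 X46.90 Y6.89
G01 X36.24 Y9.07
G01 X30.25 Y18.16
G01 X32.43 Y28.82
G01 X41.52 Y34.81
M5
G0 X53.20 Y115.39
M4 S702
G01 X35.48 Y12.22 F1004
G01 X77.97 Y34.21
G01 X110.69 Y109.70
G01 X50.74 Y145.23
G01 X98.62 Y41.22
G01 X53.20 Y115.39
M5
G0 X0.00 Y0.00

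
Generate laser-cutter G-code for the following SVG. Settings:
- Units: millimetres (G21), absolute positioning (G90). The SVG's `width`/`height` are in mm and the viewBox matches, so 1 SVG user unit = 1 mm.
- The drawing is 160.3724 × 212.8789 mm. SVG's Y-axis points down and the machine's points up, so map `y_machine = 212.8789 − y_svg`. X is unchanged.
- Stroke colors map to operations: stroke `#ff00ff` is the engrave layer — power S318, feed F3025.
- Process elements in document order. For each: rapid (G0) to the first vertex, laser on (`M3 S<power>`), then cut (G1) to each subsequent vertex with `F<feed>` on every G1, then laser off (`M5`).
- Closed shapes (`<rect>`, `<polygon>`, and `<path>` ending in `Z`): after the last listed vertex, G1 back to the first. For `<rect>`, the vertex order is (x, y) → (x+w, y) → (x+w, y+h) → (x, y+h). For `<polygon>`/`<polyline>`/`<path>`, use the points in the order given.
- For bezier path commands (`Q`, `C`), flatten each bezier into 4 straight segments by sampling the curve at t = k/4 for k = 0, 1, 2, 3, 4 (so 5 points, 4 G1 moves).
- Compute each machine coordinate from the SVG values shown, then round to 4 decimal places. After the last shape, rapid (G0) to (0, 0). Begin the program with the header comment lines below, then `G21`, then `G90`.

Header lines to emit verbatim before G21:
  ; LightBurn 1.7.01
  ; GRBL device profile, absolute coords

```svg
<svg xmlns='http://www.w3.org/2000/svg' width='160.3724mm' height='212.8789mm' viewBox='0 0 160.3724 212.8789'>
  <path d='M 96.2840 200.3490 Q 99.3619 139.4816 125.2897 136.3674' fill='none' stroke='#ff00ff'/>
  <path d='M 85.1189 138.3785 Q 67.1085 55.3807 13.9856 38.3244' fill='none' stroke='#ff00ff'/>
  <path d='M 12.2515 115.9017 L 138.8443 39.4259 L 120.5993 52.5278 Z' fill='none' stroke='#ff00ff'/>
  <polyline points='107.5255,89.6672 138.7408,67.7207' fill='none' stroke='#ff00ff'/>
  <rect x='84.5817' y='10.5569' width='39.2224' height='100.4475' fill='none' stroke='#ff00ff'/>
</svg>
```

viewBox `0 0 160.3724 212.8789` with mm width/height → 1 unit = 1 mm. Flip: y_m = 212.8789 − y_svg.

**Shape 1** — `<path>` quadratic bezier, stroke `#ff00ff` → engrave (S318, F3025). Control points (SVG): P0=(96.2840,200.3490), P1=(99.3619,139.4816), P2=(125.2897,136.3674); sampled at t=k/4. Machine vertices: (96.2840,12.5299) → (99.2511,39.3540) → (105.0744,58.9590) → (113.7539,71.3448) → (125.2897,76.5115). Open path.

**Shape 2** — `<path>` quadratic bezier, stroke `#ff00ff` → engrave (S318, F3025). Control points (SVG): P0=(85.1189,138.3785), P1=(67.1085,55.3807), P2=(13.9856,38.3244); sampled at t=k/4. Machine vertices: (85.1189,74.5004) → (73.9192,111.8780) → (58.3304,141.0128) → (38.3525,161.9050) → (13.9856,174.5545). Open path.

**Shape 3** — `<path>` closed polygon, stroke `#ff00ff` → engrave (S318, F3025). Machine vertices: (12.2515,96.9772) → (138.8443,173.4530) → (120.5993,160.3511) → (12.2515,96.9772). Closed: final G1 returns to the first vertex.

**Shape 4** — `<polyline>` line segment, stroke `#ff00ff` → engrave (S318, F3025). Machine vertices: (107.5255,123.2117) → (138.7408,145.1582). Open path.

**Shape 5** — `<rect>` rectangle, stroke `#ff00ff` → engrave (S318, F3025). Machine vertices: (84.5817,202.3220) → (123.8041,202.3220) → (123.8041,101.8745) → (84.5817,101.8745) → (84.5817,202.3220). Closed: final G1 returns to the first vertex.

; LightBurn 1.7.01
; GRBL device profile, absolute coords
G21
G90
G0 X96.2840 Y12.5299
M3 S318
G1 X99.2511 Y39.3540 F3025
G1 X105.0744 Y58.9590 F3025
G1 X113.7539 Y71.3448 F3025
G1 X125.2897 Y76.5115 F3025
M5
G0 X85.1189 Y74.5004
M3 S318
G1 X73.9192 Y111.8780 F3025
G1 X58.3304 Y141.0128 F3025
G1 X38.3525 Y161.9050 F3025
G1 X13.9856 Y174.5545 F3025
M5
G0 X12.2515 Y96.9772
M3 S318
G1 X138.8443 Y173.4530 F3025
G1 X120.5993 Y160.3511 F3025
G1 X12.2515 Y96.9772 F3025
M5
G0 X107.5255 Y123.2117
M3 S318
G1 X138.7408 Y145.1582 F3025
M5
G0 X84.5817 Y202.3220
M3 S318
G1 X123.8041 Y202.3220 F3025
G1 X123.8041 Y101.8745 F3025
G1 X84.5817 Y101.8745 F3025
G1 X84.5817 Y202.3220 F3025
M5
G0 X0.0000 Y0.0000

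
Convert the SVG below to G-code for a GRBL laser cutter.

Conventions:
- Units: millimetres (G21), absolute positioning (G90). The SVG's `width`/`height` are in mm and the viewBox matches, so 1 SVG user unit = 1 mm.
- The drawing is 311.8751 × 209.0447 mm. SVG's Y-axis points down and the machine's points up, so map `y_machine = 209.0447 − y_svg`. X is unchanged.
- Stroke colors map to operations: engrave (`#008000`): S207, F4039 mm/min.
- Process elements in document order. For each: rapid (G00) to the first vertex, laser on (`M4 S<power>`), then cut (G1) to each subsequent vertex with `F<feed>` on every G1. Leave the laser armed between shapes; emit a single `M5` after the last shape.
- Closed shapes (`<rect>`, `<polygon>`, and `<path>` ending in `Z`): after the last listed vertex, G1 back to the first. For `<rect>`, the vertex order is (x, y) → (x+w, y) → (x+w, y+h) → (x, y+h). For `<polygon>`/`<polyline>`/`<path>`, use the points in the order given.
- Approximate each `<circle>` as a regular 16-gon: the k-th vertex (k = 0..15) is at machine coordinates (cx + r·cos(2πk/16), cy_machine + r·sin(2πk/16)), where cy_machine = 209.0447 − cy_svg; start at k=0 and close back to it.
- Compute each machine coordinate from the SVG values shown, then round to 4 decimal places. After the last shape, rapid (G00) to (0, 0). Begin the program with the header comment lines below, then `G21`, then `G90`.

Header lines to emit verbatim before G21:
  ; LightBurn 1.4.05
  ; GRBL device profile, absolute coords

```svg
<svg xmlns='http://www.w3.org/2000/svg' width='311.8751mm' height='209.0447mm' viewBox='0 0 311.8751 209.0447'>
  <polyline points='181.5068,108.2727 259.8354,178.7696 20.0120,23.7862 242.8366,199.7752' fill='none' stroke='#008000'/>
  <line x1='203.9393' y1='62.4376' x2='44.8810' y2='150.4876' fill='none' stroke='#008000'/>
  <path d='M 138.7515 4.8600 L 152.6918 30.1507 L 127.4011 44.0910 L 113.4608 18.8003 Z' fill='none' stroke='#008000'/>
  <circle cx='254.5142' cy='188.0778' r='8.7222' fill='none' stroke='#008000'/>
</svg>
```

viewBox `0 0 311.8751 209.0447` with mm width/height → 1 unit = 1 mm. Flip: y_m = 209.0447 − y_svg.

**Shape 1** — `<polyline>` open polyline, stroke `#008000` → engrave (S207, F4039). Machine vertices: (181.5068,100.7720) → (259.8354,30.2751) → (20.0120,185.2585) → (242.8366,9.2695). Open path.

**Shape 2** — `<line>` line segment, stroke `#008000` → engrave (S207, F4039). Machine vertices: (203.9393,146.6071) → (44.8810,58.5571). Open path.

**Shape 3** — `<path>` regular polygon, stroke `#008000` → engrave (S207, F4039). Machine vertices: (138.7515,204.1847) → (152.6918,178.8940) → (127.4011,164.9537) → (113.4608,190.2444) → (138.7515,204.1847). Closed: final G1 returns to the first vertex.

**Shape 4** — `<circle>` circle, stroke `#008000` → engrave (S207, F4039). Machine vertices: (263.2364,20.9669) → (262.5725,24.3047) → (260.6817,27.1344) → (257.8520,29.0252) → (254.5142,29.6891) → (251.1764,29.0252) → (248.3467,27.1344) → (246.4559,24.3047) → (245.7920,20.9669) → (246.4559,17.6291) → (248.3467,14.7994) → (251.1764,12.9086) → (254.5142,12.2447) → (257.8520,12.9086) → (260.6817,14.7994) → (262.5725,17.6291) → (263.2364,20.9669). Closed: final G1 returns to the first vertex.

; LightBurn 1.4.05
; GRBL device profile, absolute coords
G21
G90
G00 X181.5068 Y100.7720
M4 S207
G1 X259.8354 Y30.2751 F4039
G1 X20.0120 Y185.2585 F4039
G1 X242.8366 Y9.2695 F4039
G00 X203.9393 Y146.6071
M4 S207
G1 X44.8810 Y58.5571 F4039
G00 X138.7515 Y204.1847
M4 S207
G1 X152.6918 Y178.8940 F4039
G1 X127.4011 Y164.9537 F4039
G1 X113.4608 Y190.2444 F4039
G1 X138.7515 Y204.1847 F4039
G00 X263.2364 Y20.9669
M4 S207
G1 X262.5725 Y24.3047 F4039
G1 X260.6817 Y27.1344 F4039
G1 X257.8520 Y29.0252 F4039
G1 X254.5142 Y29.6891 F4039
G1 X251.1764 Y29.0252 F4039
G1 X248.3467 Y27.1344 F4039
G1 X246.4559 Y24.3047 F4039
G1 X245.7920 Y20.9669 F4039
G1 X246.4559 Y17.6291 F4039
G1 X248.3467 Y14.7994 F4039
G1 X251.1764 Y12.9086 F4039
G1 X254.5142 Y12.2447 F4039
G1 X257.8520 Y12.9086 F4039
G1 X260.6817 Y14.7994 F4039
G1 X262.5725 Y17.6291 F4039
G1 X263.2364 Y20.9669 F4039
M5
G00 X0.0000 Y0.0000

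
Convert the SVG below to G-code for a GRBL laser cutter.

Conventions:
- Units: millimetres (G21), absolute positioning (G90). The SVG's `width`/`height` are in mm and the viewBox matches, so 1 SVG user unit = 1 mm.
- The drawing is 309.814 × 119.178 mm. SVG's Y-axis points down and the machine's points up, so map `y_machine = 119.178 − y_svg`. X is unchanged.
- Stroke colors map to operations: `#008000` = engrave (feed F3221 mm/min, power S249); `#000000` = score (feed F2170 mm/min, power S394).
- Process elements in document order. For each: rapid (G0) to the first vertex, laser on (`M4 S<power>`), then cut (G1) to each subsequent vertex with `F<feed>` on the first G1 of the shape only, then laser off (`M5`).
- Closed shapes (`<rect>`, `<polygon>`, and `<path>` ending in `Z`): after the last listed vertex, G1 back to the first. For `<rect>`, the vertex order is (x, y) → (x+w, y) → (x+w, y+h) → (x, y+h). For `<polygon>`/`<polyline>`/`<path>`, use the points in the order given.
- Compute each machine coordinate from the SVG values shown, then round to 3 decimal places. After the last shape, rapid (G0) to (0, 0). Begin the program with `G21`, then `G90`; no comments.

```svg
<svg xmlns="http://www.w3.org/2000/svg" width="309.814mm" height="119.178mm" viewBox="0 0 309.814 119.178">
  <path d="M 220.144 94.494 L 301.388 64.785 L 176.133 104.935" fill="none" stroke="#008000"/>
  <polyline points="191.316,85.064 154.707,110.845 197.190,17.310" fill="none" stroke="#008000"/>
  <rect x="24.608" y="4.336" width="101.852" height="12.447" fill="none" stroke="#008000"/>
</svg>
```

1 u = 1 mm; y_m = 119.178 − y.

[1] `<path>` open polyline, #008000→engrave S249 F3221: (220.144,24.684) → (301.388,54.393) → (176.133,14.243)

[2] `<polyline>` open polyline, #008000→engrave S249 F3221: (191.316,34.114) → (154.707,8.333) → (197.190,101.868)

[3] `<rect>` rectangle, #008000→engrave S249 F3221: (24.608,114.842) → (126.460,114.842) → (126.460,102.395) → (24.608,102.395) → (24.608,114.842) (closed)

G21
G90
G0 X220.144 Y24.684
M4 S249
G1 X301.388 Y54.393 F3221
G1 X176.133 Y14.243
M5
G0 X191.316 Y34.114
M4 S249
G1 X154.707 Y8.333 F3221
G1 X197.190 Y101.868
M5
G0 X24.608 Y114.842
M4 S249
G1 X126.460 Y114.842 F3221
G1 X126.460 Y102.395
G1 X24.608 Y102.395
G1 X24.608 Y114.842
M5
G0 X0.000 Y0.000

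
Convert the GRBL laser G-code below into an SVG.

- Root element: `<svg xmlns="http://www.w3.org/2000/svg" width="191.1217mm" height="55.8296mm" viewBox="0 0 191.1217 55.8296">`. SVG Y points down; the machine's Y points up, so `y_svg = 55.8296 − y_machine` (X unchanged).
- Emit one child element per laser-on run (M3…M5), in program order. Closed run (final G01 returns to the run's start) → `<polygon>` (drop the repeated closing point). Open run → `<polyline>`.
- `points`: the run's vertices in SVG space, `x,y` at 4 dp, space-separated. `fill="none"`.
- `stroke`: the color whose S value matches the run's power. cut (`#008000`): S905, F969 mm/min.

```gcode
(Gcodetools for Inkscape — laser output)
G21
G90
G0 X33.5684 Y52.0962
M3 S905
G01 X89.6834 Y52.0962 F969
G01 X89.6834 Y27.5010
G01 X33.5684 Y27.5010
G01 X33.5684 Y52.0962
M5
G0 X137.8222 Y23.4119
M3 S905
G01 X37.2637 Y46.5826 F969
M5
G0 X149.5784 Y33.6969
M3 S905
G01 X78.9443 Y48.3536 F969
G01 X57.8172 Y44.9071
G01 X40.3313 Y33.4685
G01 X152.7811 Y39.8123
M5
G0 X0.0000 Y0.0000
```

<svg xmlns="http://www.w3.org/2000/svg" width="191.1217mm" height="55.8296mm" viewBox="0 0 191.1217 55.8296">
  <polygon points="33.5684,3.7334 89.6834,3.7334 89.6834,28.3286 33.5684,28.3286" fill="none" stroke="#008000"/>
  <polyline points="137.8222,32.4177 37.2637,9.2470" fill="none" stroke="#008000"/>
  <polyline points="149.5784,22.1327 78.9443,7.4760 57.8172,10.9225 40.3313,22.3611 152.7811,16.0173" fill="none" stroke="#008000"/>
</svg>

Each laser-on run becomes one SVG element. Flip Y back into SVG space with y_svg = 55.8296 − y_machine. Every run uses S905, so all elements get stroke `#008000` (cut).

Run 1: The run returns to its start, so emit a `<polygon>` with points (Y-flipped): 33.5684,3.7334 89.6834,3.7334 89.6834,28.3286 33.5684,28.3286.

Run 2: The run is open, so emit a `<polyline>` with points (Y-flipped): 137.8222,32.4177 37.2637,9.2470.

Run 3: The run is open, so emit a `<polyline>` with points (Y-flipped): 149.5784,22.1327 78.9443,7.4760 57.8172,10.9225 40.3313,22.3611 152.7811,16.0173.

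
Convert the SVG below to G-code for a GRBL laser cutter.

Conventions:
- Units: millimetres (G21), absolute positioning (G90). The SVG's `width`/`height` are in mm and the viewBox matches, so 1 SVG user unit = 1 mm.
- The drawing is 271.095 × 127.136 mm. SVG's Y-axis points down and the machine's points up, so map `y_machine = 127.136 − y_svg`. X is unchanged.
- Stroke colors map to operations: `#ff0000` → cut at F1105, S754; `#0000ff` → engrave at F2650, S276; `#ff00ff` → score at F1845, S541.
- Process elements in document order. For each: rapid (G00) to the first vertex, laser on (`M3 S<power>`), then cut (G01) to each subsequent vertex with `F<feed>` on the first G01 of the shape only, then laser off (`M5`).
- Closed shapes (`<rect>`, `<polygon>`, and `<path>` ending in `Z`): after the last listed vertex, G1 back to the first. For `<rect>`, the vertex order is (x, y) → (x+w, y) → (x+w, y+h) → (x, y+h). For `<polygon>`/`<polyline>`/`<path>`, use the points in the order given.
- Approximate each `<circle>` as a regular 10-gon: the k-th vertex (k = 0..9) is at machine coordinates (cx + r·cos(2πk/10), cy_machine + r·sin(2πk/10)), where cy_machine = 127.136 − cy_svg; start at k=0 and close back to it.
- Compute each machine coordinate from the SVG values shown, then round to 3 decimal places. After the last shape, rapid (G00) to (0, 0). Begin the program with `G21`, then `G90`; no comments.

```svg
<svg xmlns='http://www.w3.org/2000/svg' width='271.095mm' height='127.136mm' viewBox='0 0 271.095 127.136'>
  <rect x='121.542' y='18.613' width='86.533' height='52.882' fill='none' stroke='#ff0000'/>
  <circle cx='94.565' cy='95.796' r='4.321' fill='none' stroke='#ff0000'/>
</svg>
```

1 u = 1 mm; y_m = 127.136 − y.

[1] `<rect>` rectangle, #ff0000→cut S754 F1105: (121.542,108.523) → (208.075,108.523) → (208.075,55.641) → (121.542,55.641) → (121.542,108.523) (closed)

[2] `<circle>` circle, #ff0000→cut S754 F1105: (98.886,31.340) → (98.061,33.880) → (95.900,35.450) → (93.230,35.450) → (91.069,33.880) → (90.244,31.340) → (91.069,28.800) → (93.230,27.230) → (95.900,27.230) → (98.061,28.800) → (98.886,31.340) (closed)

G21
G90
G00 X121.542 Y108.523
M3 S754
G01 X208.075 Y108.523 F1105
G01 X208.075 Y55.641
G01 X121.542 Y55.641
G01 X121.542 Y108.523
M5
G00 X98.886 Y31.340
M3 S754
G01 X98.061 Y33.880 F1105
G01 X95.900 Y35.450
G01 X93.230 Y35.450
G01 X91.069 Y33.880
G01 X90.244 Y31.340
G01 X91.069 Y28.800
G01 X93.230 Y27.230
G01 X95.900 Y27.230
G01 X98.061 Y28.800
G01 X98.886 Y31.340
M5
G00 X0.000 Y0.000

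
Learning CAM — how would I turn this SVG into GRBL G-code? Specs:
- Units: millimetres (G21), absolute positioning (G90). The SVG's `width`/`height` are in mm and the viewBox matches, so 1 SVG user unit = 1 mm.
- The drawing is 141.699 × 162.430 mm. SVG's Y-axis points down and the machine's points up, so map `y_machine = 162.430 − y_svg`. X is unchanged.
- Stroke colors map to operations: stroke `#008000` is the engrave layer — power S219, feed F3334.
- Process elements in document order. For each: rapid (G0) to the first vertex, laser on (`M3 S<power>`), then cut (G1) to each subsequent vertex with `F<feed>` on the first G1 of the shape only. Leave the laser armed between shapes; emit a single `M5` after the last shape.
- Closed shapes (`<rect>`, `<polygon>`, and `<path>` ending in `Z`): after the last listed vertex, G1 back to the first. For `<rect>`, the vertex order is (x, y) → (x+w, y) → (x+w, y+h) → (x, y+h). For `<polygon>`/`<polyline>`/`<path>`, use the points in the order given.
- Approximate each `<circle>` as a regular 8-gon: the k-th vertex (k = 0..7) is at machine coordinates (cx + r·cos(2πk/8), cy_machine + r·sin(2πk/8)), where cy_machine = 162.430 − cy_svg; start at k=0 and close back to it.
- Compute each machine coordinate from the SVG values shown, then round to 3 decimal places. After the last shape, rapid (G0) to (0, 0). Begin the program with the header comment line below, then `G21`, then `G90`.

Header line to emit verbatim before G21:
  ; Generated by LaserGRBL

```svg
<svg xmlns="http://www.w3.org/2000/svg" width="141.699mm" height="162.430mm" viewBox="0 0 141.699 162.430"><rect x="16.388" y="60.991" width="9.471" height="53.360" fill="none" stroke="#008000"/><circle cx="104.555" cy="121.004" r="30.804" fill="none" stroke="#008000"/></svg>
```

; Generated by LaserGRBL
G21
G90
G0 X16.388 Y101.439
M3 S219
G1 X25.859 Y101.439 F3334
G1 X25.859 Y48.079
G1 X16.388 Y48.079
G1 X16.388 Y101.439
G0 X135.359 Y41.426
M3 S219
G1 X126.337 Y63.208 F3334
G1 X104.555 Y72.230
G1 X82.773 Y63.208
G1 X73.751 Y41.426
G1 X82.773 Y19.644
G1 X104.555 Y10.622
G1 X126.337 Y19.644
G1 X135.359 Y41.426
M5
G0 X0.000 Y0.000

Since the viewBox matches the mm dimensions, user units are millimetres directly. The only transform is the Y-flip y_m = 162.430 − y_svg.

Shape 1 is a rectangle drawn with `<rect>`. Its stroke #008000 means engrave at S219, F3334. After flipping Y the toolpath is (16.388,101.439) → (25.859,101.439) → (25.859,48.079) → (16.388,48.079) → (16.388,101.439), returning to the start.

Shape 2 is a circle drawn with `<circle>`. Its stroke #008000 means engrave at S219, F3334. After flipping Y the toolpath is (135.359,41.426) → (126.337,63.208) → (104.555,72.230) → (82.773,63.208) → (73.751,41.426) → (82.773,19.644) → (104.555,10.622) → (126.337,19.644) → (135.359,41.426), returning to the start.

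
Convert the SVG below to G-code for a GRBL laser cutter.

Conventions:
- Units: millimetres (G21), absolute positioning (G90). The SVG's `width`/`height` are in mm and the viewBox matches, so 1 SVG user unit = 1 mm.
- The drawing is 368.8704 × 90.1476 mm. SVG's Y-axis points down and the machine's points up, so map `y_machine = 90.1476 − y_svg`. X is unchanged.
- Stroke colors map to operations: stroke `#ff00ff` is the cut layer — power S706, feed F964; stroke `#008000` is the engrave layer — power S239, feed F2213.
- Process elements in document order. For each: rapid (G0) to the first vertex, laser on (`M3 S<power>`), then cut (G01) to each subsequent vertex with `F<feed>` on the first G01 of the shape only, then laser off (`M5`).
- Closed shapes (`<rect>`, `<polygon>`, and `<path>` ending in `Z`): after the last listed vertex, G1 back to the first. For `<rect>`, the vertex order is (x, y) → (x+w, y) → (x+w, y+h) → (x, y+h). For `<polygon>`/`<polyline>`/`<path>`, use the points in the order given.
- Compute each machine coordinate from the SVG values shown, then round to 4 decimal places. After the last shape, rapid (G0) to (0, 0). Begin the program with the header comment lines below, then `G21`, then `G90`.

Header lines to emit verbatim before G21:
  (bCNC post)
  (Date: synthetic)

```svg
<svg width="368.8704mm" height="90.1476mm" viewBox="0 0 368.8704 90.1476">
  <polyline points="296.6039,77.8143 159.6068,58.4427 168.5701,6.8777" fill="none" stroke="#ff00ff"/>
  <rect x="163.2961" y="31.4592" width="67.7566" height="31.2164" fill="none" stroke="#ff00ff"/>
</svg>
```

Since the viewBox matches the mm dimensions, user units are millimetres directly. The only transform is the Y-flip y_m = 90.1476 − y_svg.

Shape 1 is a open polyline drawn with `<polyline>`. Its stroke #ff00ff means cut at S706, F964. After flipping Y the toolpath is (296.6039,12.3333) → (159.6068,31.7049) → (168.5701,83.2699).

Shape 2 is a rectangle drawn with `<rect>`. Its stroke #ff00ff means cut at S706, F964. After flipping Y the toolpath is (163.2961,58.6884) → (231.0527,58.6884) → (231.0527,27.4720) → (163.2961,27.4720) → (163.2961,58.6884), returning to the start.

(bCNC post)
(Date: synthetic)
G21
G90
G0 X296.6039 Y12.3333
M3 S706
G01 X159.6068 Y31.7049 F964
G01 X168.5701 Y83.2699
M5
G0 X163.2961 Y58.6884
M3 S706
G01 X231.0527 Y58.6884 F964
G01 X231.0527 Y27.4720
G01 X163.2961 Y27.4720
G01 X163.2961 Y58.6884
M5
G0 X0.0000 Y0.0000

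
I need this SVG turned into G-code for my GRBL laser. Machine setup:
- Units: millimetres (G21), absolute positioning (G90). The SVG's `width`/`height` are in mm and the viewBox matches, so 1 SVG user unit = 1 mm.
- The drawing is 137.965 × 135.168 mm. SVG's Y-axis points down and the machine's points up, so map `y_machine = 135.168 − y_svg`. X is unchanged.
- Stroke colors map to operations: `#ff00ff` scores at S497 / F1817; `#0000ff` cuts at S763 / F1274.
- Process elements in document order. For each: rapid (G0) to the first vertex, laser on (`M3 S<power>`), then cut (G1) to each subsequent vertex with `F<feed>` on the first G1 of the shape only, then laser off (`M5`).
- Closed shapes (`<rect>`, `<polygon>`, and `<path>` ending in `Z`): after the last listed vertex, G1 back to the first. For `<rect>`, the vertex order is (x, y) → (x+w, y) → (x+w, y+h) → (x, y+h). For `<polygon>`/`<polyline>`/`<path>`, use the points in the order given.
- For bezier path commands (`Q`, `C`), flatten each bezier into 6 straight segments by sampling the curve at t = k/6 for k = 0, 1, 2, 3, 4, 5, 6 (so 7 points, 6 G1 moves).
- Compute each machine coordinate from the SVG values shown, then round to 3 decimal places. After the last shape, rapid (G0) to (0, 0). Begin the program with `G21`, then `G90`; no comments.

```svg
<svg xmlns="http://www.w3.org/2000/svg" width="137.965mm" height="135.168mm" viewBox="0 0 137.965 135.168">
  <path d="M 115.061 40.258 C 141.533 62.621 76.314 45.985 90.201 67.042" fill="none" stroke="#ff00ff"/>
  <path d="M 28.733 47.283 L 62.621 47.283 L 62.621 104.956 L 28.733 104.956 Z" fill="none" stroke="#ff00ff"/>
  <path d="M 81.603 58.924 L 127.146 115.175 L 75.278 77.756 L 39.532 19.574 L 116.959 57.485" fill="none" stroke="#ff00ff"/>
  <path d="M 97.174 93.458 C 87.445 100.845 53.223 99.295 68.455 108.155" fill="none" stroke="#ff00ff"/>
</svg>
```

1 u = 1 mm; y_m = 135.168 − y.

[1] `<path>` cubic bezier, #ff00ff→score S497 F1817: (115.061,94.910) → (121.447,86.623) → (117.295,82.706) → (107.350,81.028) → (96.357,79.459) → (89.059,75.868) → (90.201,68.126)

[2] `<path>` rectangle, #ff00ff→score S497 F1817: (28.733,87.885) → (62.621,87.885) → (62.621,30.212) → (28.733,30.212) → (28.733,87.885) (closed)

[3] `<path>` open polyline, #ff00ff→score S497 F1817: (81.603,76.244) → (127.146,19.993) → (75.278,57.412) → (39.532,115.594) → (116.959,77.683)

[4] `<path>` cubic bezier, #ff00ff→score S497 F1817: (97.174,41.710) → (90.611,38.672) → (82.019,36.585) → (73.454,34.914) → (66.969,33.120) → (64.618,30.665) → (68.455,27.013)

G21
G90
G0 X115.061 Y94.910
M3 S497
G1 X121.447 Y86.623 F1817
G1 X117.295 Y82.706
G1 X107.350 Y81.028
G1 X96.357 Y79.459
G1 X89.059 Y75.868
G1 X90.201 Y68.126
M5
G0 X28.733 Y87.885
M3 S497
G1 X62.621 Y87.885 F1817
G1 X62.621 Y30.212
G1 X28.733 Y30.212
G1 X28.733 Y87.885
M5
G0 X81.603 Y76.244
M3 S497
G1 X127.146 Y19.993 F1817
G1 X75.278 Y57.412
G1 X39.532 Y115.594
G1 X116.959 Y77.683
M5
G0 X97.174 Y41.710
M3 S497
G1 X90.611 Y38.672 F1817
G1 X82.019 Y36.585
G1 X73.454 Y34.914
G1 X66.969 Y33.120
G1 X64.618 Y30.665
G1 X68.455 Y27.013
M5
G0 X0.000 Y0.000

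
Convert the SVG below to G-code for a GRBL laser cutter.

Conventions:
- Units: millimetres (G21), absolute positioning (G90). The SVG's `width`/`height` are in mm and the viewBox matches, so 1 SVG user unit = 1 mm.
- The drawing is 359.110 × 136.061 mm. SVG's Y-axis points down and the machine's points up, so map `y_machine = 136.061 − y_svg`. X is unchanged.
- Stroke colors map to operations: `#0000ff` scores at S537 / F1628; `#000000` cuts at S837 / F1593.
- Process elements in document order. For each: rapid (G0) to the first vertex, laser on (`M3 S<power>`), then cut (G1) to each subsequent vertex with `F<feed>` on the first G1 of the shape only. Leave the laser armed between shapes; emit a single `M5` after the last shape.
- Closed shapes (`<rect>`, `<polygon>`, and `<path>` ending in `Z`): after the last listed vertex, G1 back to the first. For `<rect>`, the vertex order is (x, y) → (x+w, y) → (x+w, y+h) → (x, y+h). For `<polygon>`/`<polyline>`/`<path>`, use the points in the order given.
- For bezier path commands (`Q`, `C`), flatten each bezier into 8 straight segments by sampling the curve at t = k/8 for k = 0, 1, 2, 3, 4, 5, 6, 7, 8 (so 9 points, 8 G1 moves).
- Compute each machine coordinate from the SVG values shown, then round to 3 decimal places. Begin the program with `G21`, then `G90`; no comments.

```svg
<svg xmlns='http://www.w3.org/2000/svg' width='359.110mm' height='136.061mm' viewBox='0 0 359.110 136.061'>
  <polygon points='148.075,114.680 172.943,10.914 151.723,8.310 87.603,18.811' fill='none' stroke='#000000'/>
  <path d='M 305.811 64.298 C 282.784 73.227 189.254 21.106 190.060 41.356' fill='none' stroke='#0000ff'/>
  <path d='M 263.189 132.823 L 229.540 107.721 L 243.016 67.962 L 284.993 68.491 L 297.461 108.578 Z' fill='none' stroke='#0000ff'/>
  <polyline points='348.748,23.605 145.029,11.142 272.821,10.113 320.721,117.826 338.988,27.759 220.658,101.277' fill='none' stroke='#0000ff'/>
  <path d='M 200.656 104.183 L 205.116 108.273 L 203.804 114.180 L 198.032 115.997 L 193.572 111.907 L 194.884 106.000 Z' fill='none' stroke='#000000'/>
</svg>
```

G21
G90
G0 X148.075 Y21.381
M3 S837
G1 X172.943 Y125.147 F1593
G1 X151.723 Y127.751
G1 X87.603 Y117.250
G1 X148.075 Y21.381
G0 X305.811 Y71.763
M3 S537
G1 X294.193 Y71.016 F1628
G1 X277.897 Y74.428
G1 X258.855 Y80.437
G1 X238.998 Y87.479
G1 X220.259 Y93.991
G1 X204.568 Y98.408
G1 X193.858 Y99.167
G1 X190.060 Y94.705
G0 X263.189 Y3.238
M3 S537
G1 X229.540 Y28.340 F1628
G1 X243.016 Y68.099
G1 X284.993 Y67.570
G1 X297.461 Y27.483
G1 X263.189 Y3.238
G0 X348.748 Y112.456
M3 S537
G1 X145.029 Y124.919 F1628
G1 X272.821 Y125.948
G1 X320.721 Y18.235
G1 X338.988 Y108.302
G1 X220.658 Y34.784
G0 X200.656 Y31.878
M3 S837
G1 X205.116 Y27.788 F1593
G1 X203.804 Y21.881
G1 X198.032 Y20.064
G1 X193.572 Y24.154
G1 X194.884 Y30.061
G1 X200.656 Y31.878
M5

1 u = 1 mm; y_m = 136.061 − y.

[1] `<polygon>` closed polygon, #000000→cut S837 F1593: (148.075,21.381) → (172.943,125.147) → (151.723,127.751) → (87.603,117.250) → (148.075,21.381) (closed)

[2] `<path>` cubic bezier, #0000ff→score S537 F1628: (305.811,71.763) → (294.193,71.016) → (277.897,74.428) → (258.855,80.437) → (238.998,87.479) → (220.259,93.991) → (204.568,98.408) → (193.858,99.167) → (190.060,94.705)

[3] `<path>` regular polygon, #0000ff→score S537 F1628: (263.189,3.238) → (229.540,28.340) → (243.016,68.099) → (284.993,67.570) → (297.461,27.483) → (263.189,3.238) (closed)

[4] `<polyline>` open polyline, #0000ff→score S537 F1628: (348.748,112.456) → (145.029,124.919) → (272.821,125.948) → (320.721,18.235) → (338.988,108.302) → (220.658,34.784)

[5] `<path>` regular polygon, #000000→cut S837 F1593: (200.656,31.878) → (205.116,27.788) → (203.804,21.881) → (198.032,20.064) → (193.572,24.154) → (194.884,30.061) → (200.656,31.878) (closed)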